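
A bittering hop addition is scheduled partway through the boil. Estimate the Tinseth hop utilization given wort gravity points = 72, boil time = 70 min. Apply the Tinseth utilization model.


U = 1.65·0.000125^(GP/1000) · (1 − e^(−0.04·t))/4.15
bigness = 1.65·0.000125^(72/1000) = 0.8639
boil_factor = (1 − e^(−0.04·70))/4.15 = 0.2263
U = 0.8639 · 0.2263

0.1955


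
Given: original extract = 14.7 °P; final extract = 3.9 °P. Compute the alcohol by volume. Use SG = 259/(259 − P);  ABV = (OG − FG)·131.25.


OG = 259/(259 − 14.7) = 1.0602
FG = 259/(259 − 3.9) = 1.0153
ABV = (1.0602 − 1.0153)·131.25

5.8910 % ABV


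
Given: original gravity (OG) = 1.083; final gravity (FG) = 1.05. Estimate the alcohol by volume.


ABV = (OG − FG) · 131.25
ABV = (1.083 − 1.05) · 131.25

4.3312 % ABV


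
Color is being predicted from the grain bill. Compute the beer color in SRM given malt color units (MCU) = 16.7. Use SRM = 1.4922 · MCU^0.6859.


SRM = 1.4922 · 16.7^0.6859

10.2917 SRM


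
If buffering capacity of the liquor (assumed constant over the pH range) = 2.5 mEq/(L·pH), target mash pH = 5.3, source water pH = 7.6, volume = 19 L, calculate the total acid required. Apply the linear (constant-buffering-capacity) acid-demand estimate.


acid = buffering capacity · (pH_source − pH_target) · V
acid = 2.5 · (7.6 − 5.3) · 19

109.2500 mEq


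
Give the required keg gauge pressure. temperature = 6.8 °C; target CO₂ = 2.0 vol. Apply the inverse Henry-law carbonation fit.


psi = vols/(0.01821 + 0.09011·e^(−0.04·T)) − 14.695
psi = 2.0/(0.01821 + 0.09011·e^(−0.04·6.8)) − 14.695

8.3304 psi


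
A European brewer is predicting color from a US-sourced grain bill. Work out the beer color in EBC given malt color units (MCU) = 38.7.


SRM = 1.4922·MCU^0.6859;  EBC = SRM·1.97
SRM = 1.4922·38.7^0.6859 = 18.3163
EBC = 18.3163·1.97

36.0831 EBC


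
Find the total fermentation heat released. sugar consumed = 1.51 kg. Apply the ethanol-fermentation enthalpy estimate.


Q = m_sugar · 590 kJ/kg
Q = 1.51 · 590

890.9000 kJ


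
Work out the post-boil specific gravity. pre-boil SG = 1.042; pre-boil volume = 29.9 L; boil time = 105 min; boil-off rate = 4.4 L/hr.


V_post = V_pre − rate·(t/60);  SG_post = 1 + (SG_pre−1)·V_pre/V_post
V_post = 29.9 − 4.4·(105/60) = 22.2000
SG_post = 1 + (1.042 − 1)·29.9/22.2000

1.0566


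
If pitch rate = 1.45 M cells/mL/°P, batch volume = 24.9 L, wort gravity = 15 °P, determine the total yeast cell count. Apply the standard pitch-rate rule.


cells (billions) = rate · V_L · °P
cells = 1.45 · 24.9 · 15

541.5750 billion cells


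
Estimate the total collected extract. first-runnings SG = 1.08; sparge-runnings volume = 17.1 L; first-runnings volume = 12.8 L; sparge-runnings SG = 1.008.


total = Σ (SG_i − 1)·1000·V_i
first = (1.08 − 1)·1000·12.8 = 1024.0000
sparge = (1.008 − 1)·1000·17.1 = 136.8000
total = 1024.0000 + 136.8000

1160.8000 gravity·L


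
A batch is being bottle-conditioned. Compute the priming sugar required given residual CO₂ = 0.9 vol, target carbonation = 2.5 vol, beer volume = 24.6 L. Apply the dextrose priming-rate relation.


sugar = (target − residual)·4.0·V
sugar = (2.5 − 0.9)·4.0·24.6

157.4400 g


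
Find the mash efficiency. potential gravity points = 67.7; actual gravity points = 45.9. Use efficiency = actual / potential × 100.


efficiency = 45.9 / 67.7 × 100

67.7991 %


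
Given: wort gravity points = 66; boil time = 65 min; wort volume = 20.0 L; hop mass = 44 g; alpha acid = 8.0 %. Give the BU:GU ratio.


U = 1.65·0.000125^(GP/1000)·(1−e^(−0.04t))/4.15;  IBU = (α/100)·m·U·1000/V;  BU:GU = IBU/GP
U = 1.65·0.000125^(66/1000)·(1−e^(−0.04·65))/4.15 = 0.2034
IBU = (8.0/100)·44·0.2034·1000/20.0 = 35.7954
BU:GU = 35.7954/66

0.5424


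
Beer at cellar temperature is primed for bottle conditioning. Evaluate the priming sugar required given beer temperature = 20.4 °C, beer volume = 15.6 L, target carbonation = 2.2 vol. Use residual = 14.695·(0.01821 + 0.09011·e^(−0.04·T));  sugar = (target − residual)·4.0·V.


residual = 14.695·(0.01821 + 0.09011·e^(−0.04·20.4)) = 0.8531
sugar = (2.2 − 0.8531)·4.0·15.6

84.0442 g


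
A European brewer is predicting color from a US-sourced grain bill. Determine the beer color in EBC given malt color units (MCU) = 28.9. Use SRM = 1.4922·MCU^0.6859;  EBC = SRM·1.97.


SRM = 1.4922·28.9^0.6859 = 14.9919
EBC = 14.9919·1.97

29.5341 EBC


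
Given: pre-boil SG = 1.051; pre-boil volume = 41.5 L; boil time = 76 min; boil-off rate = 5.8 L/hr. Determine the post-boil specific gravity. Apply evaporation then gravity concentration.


V_post = V_pre − rate·(t/60);  SG_post = 1 + (SG_pre−1)·V_pre/V_post
V_post = 41.5 − 5.8·(76/60) = 34.1533
SG_post = 1 + (1.051 − 1)·41.5/34.1533

1.0620


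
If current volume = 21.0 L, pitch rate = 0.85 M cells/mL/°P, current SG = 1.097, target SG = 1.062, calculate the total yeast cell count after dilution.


V_w = V·((SG_c−1)/(SG_t−1)−1);  °P = 259 − 259/SG_t;  cells = rate·(V+V_w)·°P
V_w = 21.0·((1.097−1)/(1.062−1)−1) = 11.8548
V_final = 21.0 + 11.8548 = 32.8548
°P = 259 − 259/1.062 = 15.1205
cells = 0.85·32.8548·15.1205

422.2651 billion cells


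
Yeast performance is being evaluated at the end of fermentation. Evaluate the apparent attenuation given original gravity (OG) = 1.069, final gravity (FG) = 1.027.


AA = (OG − FG)/(OG − 1) · 100
AA = (1.069 − 1.027)/(1.069 − 1) · 100

60.8696 %


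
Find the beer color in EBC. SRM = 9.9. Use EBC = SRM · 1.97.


EBC = 9.9 · 1.97

19.5030 EBC


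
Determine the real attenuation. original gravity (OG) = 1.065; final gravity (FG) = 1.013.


AA = (OG−FG)/(OG−1)·100;  RA = AA·0.8192
AA = (1.065 − 1.013)/(1.065 − 1)·100 = 80.0000
RA = 80.0000·0.8192

65.5360 %


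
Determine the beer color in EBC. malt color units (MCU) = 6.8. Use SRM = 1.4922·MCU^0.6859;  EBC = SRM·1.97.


SRM = 1.4922·6.8^0.6859 = 5.5571
EBC = 5.5571·1.97

10.9474 EBC


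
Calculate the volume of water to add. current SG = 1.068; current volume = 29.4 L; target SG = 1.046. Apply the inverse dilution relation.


V_water = V·((SG_curr − 1)/(SG_target − 1) − 1)
V_water = 29.4·((1.068 − 1)/(1.046 − 1) − 1)

14.0609 L


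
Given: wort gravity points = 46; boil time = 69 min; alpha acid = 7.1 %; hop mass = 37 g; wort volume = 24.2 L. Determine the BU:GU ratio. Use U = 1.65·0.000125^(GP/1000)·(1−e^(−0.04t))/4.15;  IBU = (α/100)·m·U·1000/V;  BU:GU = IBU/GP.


U = 1.65·0.000125^(46/1000)·(1−e^(−0.04·69))/4.15 = 0.2463
IBU = (7.1/100)·37·0.2463·1000/24.2 = 26.7389
BU:GU = 26.7389/46

0.5813


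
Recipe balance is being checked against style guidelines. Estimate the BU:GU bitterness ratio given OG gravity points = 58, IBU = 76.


BU:GU = IBU / OG_points
BU:GU = 76 / 58

1.3103


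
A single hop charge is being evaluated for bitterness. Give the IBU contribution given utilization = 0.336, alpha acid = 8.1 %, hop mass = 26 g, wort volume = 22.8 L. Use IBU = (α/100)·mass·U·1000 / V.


IBU = (8.1/100)·26·0.336·1000 / 22.8

31.0358 IBU


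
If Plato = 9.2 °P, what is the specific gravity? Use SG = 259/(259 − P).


SG = 259/(259 − 9.2)

1.0368


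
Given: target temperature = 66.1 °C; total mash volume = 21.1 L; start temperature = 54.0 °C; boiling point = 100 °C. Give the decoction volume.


V_dec = V_total·(T_target − T_start)/(T_boil − T_start)
V_dec = 21.1·(66.1 − 54.0)/(100 − 54.0)

5.5502 L


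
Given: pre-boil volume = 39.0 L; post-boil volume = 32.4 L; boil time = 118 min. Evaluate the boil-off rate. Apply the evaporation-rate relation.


rate = (V_pre − V_post) / (t_min/60)
rate = (39.0 − 32.4) / (118/60)

3.3559 L/hr


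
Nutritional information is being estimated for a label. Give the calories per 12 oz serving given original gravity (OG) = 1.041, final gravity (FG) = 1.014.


ABW = (OG−FG)·131.25·0.79/FG;  °P = 259 − 259/SG (for OG→OE and FG→AE);  RE = 0.1808·OE + 0.8192·AE;  Cal = (6.9·ABW + 4·(RE−0.1))·FG·3.55
ABW = (1.041 − 1.014)·131.25·0.79/1.014 = 2.7609
OE = 259 − 259/1.041 = 10.2008 °P
AE = 259 − 259/1.014 = 3.5759 °P
RE = 0.1808·10.2008 + 0.8192·3.5759 = 4.7737 °P
Cal = (6.9·2.7609 + 4·(4.7737−0.1))·1.014·3.55

135.8710 kcal


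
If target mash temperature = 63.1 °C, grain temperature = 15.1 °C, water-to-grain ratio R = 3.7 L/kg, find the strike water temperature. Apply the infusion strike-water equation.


T_strike = (0.41/R)·(T_mash − T_grain) + T_mash
T_strike = (0.41/3.7)·(63.1 − 15.1) + 63.1

68.4189 °C


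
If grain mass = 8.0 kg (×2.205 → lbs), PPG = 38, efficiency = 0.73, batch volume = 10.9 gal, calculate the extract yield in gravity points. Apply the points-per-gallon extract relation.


points = lbs × PPG × eff / vol
lbs = 8.0 × 2.205 = 17.6400
points = 17.6400 × 38 × 0.73 / 10.9

44.8930 points


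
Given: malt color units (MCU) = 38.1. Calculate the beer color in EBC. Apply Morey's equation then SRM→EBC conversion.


SRM = 1.4922·MCU^0.6859;  EBC = SRM·1.97
SRM = 1.4922·38.1^0.6859 = 18.1211
EBC = 18.1211·1.97

35.6985 EBC


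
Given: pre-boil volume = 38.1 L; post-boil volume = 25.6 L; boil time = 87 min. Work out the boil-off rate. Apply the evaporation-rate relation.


rate = (V_pre − V_post) / (t_min/60)
rate = (38.1 − 25.6) / (87/60)

8.6207 L/hr


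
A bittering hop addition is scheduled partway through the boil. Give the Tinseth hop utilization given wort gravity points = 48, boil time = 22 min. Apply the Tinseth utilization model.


U = 1.65·0.000125^(GP/1000) · (1 − e^(−0.04·t))/4.15
bigness = 1.65·0.000125^(48/1000) = 1.0719
boil_factor = (1 − e^(−0.04·22))/4.15 = 0.1410
U = 1.0719 · 0.1410

0.1511


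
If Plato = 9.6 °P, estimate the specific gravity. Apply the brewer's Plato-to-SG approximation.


SG = 259/(259 − P)
SG = 259/(259 − 9.6)

1.0385


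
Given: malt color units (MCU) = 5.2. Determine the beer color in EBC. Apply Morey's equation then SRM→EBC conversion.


SRM = 1.4922·MCU^0.6859;  EBC = SRM·1.97
SRM = 1.4922·5.2^0.6859 = 4.6231
EBC = 4.6231·1.97

9.1075 EBC


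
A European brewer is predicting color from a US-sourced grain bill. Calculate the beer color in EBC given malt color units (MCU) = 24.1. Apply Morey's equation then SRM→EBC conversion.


SRM = 1.4922·MCU^0.6859;  EBC = SRM·1.97
SRM = 1.4922·24.1^0.6859 = 13.2359
EBC = 13.2359·1.97

26.0747 EBC


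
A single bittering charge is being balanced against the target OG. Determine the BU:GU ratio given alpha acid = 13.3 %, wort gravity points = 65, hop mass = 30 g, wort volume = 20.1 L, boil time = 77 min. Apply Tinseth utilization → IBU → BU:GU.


U = 1.65·0.000125^(GP/1000)·(1−e^(−0.04t))/4.15;  IBU = (α/100)·m·U·1000/V;  BU:GU = IBU/GP
U = 1.65·0.000125^(65/1000)·(1−e^(−0.04·77))/4.15 = 0.2115
IBU = (13.3/100)·30·0.2115·1000/20.1 = 41.9835
BU:GU = 41.9835/65

0.6459


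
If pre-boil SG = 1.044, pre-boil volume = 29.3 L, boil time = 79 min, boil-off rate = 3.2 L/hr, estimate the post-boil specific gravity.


V_post = V_pre − rate·(t/60);  SG_post = 1 + (SG_pre−1)·V_pre/V_post
V_post = 29.3 − 3.2·(79/60) = 25.0867
SG_post = 1 + (1.044 − 1)·29.3/25.0867

1.0514


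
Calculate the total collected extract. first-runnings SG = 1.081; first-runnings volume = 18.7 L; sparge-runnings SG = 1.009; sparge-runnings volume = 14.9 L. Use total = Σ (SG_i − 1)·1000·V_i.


first = (1.081 − 1)·1000·18.7 = 1514.7000
sparge = (1.009 − 1)·1000·14.9 = 134.1000
total = 1514.7000 + 134.1000

1648.8000 gravity·L


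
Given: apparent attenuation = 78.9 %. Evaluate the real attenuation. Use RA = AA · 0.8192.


RA = 78.9 · 0.8192

64.6349 %


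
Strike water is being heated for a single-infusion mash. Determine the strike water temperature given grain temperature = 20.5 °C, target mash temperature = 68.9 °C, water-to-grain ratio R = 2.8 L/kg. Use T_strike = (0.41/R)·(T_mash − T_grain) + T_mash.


T_strike = (0.41/2.8)·(68.9 − 20.5) + 68.9

75.9871 °C


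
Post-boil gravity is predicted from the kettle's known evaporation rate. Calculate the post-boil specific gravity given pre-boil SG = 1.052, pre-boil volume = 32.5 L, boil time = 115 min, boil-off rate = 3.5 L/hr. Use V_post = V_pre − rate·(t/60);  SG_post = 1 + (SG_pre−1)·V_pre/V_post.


V_post = 32.5 − 3.5·(115/60) = 25.7917
SG_post = 1 + (1.052 − 1)·32.5/25.7917

1.0655


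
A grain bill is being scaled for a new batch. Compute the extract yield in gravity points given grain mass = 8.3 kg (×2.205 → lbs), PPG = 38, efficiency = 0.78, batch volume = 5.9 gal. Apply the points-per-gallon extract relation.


points = lbs × PPG × eff / vol
lbs = 8.3 × 2.205 = 18.3015
points = 18.3015 × 38 × 0.78 / 5.9

91.9418 points


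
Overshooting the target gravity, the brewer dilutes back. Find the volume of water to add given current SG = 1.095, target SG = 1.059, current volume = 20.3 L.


V_water = V·((SG_curr − 1)/(SG_target − 1) − 1)
V_water = 20.3·((1.095 − 1)/(1.059 − 1) − 1)

12.3864 L


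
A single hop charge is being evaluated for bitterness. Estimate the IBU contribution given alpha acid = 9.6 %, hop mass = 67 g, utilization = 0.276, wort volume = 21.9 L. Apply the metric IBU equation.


IBU = (α/100)·mass·U·1000 / V
IBU = (9.6/100)·67·0.276·1000 / 21.9

81.0608 IBU


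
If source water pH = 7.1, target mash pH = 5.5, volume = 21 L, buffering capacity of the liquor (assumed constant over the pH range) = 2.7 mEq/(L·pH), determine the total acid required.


acid = buffering capacity · (pH_source − pH_target) · V
acid = 2.7 · (7.1 − 5.5) · 21

90.7200 mEq


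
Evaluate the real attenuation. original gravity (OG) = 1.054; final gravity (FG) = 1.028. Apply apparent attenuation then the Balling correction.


AA = (OG−FG)/(OG−1)·100;  RA = AA·0.8192
AA = (1.054 − 1.028)/(1.054 − 1)·100 = 48.1481
RA = 48.1481·0.8192

39.4430 %


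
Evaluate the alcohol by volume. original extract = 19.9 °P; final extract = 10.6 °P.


SG = 259/(259 − P);  ABV = (OG − FG)·131.25
OG = 259/(259 − 19.9) = 1.0832
FG = 259/(259 − 10.6) = 1.0427
ABV = (1.0832 − 1.0427)·131.25

5.3229 % ABV


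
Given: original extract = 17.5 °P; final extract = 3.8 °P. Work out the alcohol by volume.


SG = 259/(259 − P);  ABV = (OG − FG)·131.25
OG = 259/(259 − 17.5) = 1.0725
FG = 259/(259 − 3.8) = 1.0149
ABV = (1.0725 − 1.0149)·131.25

7.5565 % ABV


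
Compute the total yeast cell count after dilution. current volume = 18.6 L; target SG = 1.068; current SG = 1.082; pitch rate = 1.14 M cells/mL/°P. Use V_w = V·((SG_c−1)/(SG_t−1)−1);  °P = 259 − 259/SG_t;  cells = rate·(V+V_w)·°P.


V_w = 18.6·((1.082−1)/(1.068−1)−1) = 3.8294
V_final = 18.6 + 3.8294 = 22.4294
°P = 259 − 259/1.068 = 16.4906
cells = 1.14·22.4294·16.4906

421.6578 billion cells


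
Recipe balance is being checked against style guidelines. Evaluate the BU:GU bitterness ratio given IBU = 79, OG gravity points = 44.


BU:GU = IBU / OG_points
BU:GU = 79 / 44

1.7955


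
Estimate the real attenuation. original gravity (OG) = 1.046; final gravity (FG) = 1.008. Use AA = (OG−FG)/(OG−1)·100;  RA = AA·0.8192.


AA = (1.046 − 1.008)/(1.046 − 1)·100 = 82.6087
RA = 82.6087·0.8192

67.6730 %


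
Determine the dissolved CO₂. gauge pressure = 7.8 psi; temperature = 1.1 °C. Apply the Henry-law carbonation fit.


vols = (P + 14.695)·(0.01821 + 0.09011·e^(−0.04·T))
vols = (7.8 + 14.695)·(0.01821 + 0.09011·e^(−0.04·1.1))

2.3494 volumes


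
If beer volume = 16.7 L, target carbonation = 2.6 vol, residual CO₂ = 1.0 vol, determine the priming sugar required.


sugar = (target − residual)·4.0·V
sugar = (2.6 − 1.0)·4.0·16.7

106.8800 g


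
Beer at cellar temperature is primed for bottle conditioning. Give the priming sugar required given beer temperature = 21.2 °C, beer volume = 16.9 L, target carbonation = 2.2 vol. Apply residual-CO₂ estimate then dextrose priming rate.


residual = 14.695·(0.01821 + 0.09011·e^(−0.04·T));  sugar = (target − residual)·4.0·V
residual = 14.695·(0.01821 + 0.09011·e^(−0.04·21.2)) = 0.8347
sugar = (2.2 − 0.8347)·4.0·16.9

92.2944 g


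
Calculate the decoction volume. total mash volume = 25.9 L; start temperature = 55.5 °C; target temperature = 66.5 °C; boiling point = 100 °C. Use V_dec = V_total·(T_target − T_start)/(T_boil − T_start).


V_dec = 25.9·(66.5 − 55.5)/(100 − 55.5)

6.4022 L


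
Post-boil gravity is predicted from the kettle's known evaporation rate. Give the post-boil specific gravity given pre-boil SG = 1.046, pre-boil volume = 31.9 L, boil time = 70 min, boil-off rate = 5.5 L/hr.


V_post = V_pre − rate·(t/60);  SG_post = 1 + (SG_pre−1)·V_pre/V_post
V_post = 31.9 − 5.5·(70/60) = 25.4833
SG_post = 1 + (1.046 − 1)·31.9/25.4833

1.0576


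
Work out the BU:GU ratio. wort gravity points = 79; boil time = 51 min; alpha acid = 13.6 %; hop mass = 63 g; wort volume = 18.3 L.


U = 1.65·0.000125^(GP/1000)·(1−e^(−0.04t))/4.15;  IBU = (α/100)·m·U·1000/V;  BU:GU = IBU/GP
U = 1.65·0.000125^(79/1000)·(1−e^(−0.04·51))/4.15 = 0.1701
IBU = (13.6/100)·63·0.1701·1000/18.3 = 79.6205
BU:GU = 79.6205/79

1.0079


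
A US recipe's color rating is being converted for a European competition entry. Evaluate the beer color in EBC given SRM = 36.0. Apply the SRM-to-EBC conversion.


EBC = SRM · 1.97
EBC = 36.0 · 1.97

70.9200 EBC


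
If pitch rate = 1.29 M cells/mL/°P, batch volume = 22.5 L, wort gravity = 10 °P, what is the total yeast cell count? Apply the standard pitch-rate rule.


cells (billions) = rate · V_L · °P
cells = 1.29 · 22.5 · 10

290.2500 billion cells


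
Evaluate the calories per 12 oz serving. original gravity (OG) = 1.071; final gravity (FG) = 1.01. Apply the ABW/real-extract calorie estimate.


ABW = (OG−FG)·131.25·0.79/FG;  °P = 259 − 259/SG (for OG→OE and FG→AE);  RE = 0.1808·OE + 0.8192·AE;  Cal = (6.9·ABW + 4·(RE−0.1))·FG·3.55
ABW = (1.071 − 1.01)·131.25·0.79/1.01 = 6.2623
OE = 259 − 259/1.071 = 17.1699 °P
AE = 259 − 259/1.01 = 2.5644 °P
RE = 0.1808·17.1699 + 0.8192·2.5644 = 5.2050 °P
Cal = (6.9·6.2623 + 4·(5.2050−0.1))·1.01·3.55

228.1459 kcal


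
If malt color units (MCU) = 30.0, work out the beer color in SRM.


SRM = 1.4922 · MCU^0.6859
SRM = 1.4922 · 30.0^0.6859

15.3810 SRM


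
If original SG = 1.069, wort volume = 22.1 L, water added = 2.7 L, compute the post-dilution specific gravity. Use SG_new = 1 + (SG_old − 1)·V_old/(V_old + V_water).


pts = (1.069 − 1)·1000·22.1/(22.1 + 2.7) = 61.4879
SG_new = 1 + 61.4879/1000

1.0615


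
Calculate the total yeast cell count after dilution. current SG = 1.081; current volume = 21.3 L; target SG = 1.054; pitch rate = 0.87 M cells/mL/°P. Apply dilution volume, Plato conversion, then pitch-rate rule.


V_w = V·((SG_c−1)/(SG_t−1)−1);  °P = 259 − 259/SG_t;  cells = rate·(V+V_w)·°P
V_w = 21.3·((1.081−1)/(1.054−1)−1) = 10.6500
V_final = 21.3 + 10.6500 = 31.9500
°P = 259 − 259/1.054 = 13.2694
cells = 0.87·31.9500·13.2694

368.8443 billion cells


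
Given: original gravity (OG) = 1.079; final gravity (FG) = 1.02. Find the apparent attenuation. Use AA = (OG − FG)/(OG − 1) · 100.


AA = (1.079 − 1.02)/(1.079 − 1) · 100

74.6835 %


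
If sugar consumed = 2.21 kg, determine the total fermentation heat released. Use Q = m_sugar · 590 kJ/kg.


Q = 2.21 · 590

1303.9000 kJ


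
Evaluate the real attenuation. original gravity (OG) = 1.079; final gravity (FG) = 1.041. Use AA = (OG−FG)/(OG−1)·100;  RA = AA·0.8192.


AA = (1.079 − 1.041)/(1.079 − 1)·100 = 48.1013
RA = 48.1013·0.8192

39.4046 %


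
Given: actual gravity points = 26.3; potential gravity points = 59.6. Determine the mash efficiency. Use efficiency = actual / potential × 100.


efficiency = 26.3 / 59.6 × 100

44.1275 %


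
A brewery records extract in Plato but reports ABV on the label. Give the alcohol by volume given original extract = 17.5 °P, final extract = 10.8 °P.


SG = 259/(259 − P);  ABV = (OG − FG)·131.25
OG = 259/(259 − 17.5) = 1.0725
FG = 259/(259 − 10.8) = 1.0435
ABV = (1.0725 − 1.0435)·131.25

3.7997 % ABV


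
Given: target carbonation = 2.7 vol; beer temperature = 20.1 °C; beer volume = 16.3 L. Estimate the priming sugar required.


residual = 14.695·(0.01821 + 0.09011·e^(−0.04·T));  sugar = (target − residual)·4.0·V
residual = 14.695·(0.01821 + 0.09011·e^(−0.04·20.1)) = 0.8602
sugar = (2.7 − 0.8602)·4.0·16.3

119.9545 g


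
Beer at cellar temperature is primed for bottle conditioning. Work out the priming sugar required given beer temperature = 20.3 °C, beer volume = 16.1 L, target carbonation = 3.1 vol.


residual = 14.695·(0.01821 + 0.09011·e^(−0.04·T));  sugar = (target − residual)·4.0·V
residual = 14.695·(0.01821 + 0.09011·e^(−0.04·20.3)) = 0.8555
sugar = (3.1 − 0.8555)·4.0·16.1

144.5468 g


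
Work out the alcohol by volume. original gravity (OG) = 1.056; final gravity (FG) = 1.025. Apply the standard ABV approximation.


ABV = (OG − FG) · 131.25
ABV = (1.056 − 1.025) · 131.25

4.0688 % ABV


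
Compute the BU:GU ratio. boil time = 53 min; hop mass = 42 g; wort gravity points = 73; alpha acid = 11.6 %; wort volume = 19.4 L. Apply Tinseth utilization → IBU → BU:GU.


U = 1.65·0.000125^(GP/1000)·(1−e^(−0.04t))/4.15;  IBU = (α/100)·m·U·1000/V;  BU:GU = IBU/GP
U = 1.65·0.000125^(73/1000)·(1−e^(−0.04·53))/4.15 = 0.1815
IBU = (11.6/100)·42·0.1815·1000/19.4 = 45.5914
BU:GU = 45.5914/73

0.6245


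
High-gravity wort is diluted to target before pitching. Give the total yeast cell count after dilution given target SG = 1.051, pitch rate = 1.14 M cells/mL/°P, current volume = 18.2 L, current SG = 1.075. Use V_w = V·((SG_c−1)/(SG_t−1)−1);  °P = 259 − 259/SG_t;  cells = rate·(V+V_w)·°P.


V_w = 18.2·((1.075−1)/(1.051−1)−1) = 8.5647
V_final = 18.2 + 8.5647 = 26.7647
°P = 259 − 259/1.051 = 12.5680
cells = 1.14·26.7647·12.5680

383.4728 billion cells


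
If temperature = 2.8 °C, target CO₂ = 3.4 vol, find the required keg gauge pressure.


psi = vols/(0.01821 + 0.09011·e^(−0.04·T)) − 14.695
psi = 3.4/(0.01821 + 0.09011·e^(−0.04·2.8)) − 14.695

19.7276 psi


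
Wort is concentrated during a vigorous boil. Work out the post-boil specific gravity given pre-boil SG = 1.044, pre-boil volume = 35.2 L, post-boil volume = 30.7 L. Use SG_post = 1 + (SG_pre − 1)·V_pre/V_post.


pts_pre = (1.044 − 1)·1000 = 44.0000
pts_post = 44.0000·35.2/30.7 = 50.4495
SG_post = 1 + 50.4495/1000

1.0504


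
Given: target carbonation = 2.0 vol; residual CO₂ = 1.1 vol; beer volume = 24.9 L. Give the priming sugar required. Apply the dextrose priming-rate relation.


sugar = (target − residual)·4.0·V
sugar = (2.0 − 1.1)·4.0·24.9

89.6400 g


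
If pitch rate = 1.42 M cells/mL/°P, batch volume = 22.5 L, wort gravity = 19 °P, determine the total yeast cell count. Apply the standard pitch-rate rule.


cells (billions) = rate · V_L · °P
cells = 1.42 · 22.5 · 19

607.0500 billion cells


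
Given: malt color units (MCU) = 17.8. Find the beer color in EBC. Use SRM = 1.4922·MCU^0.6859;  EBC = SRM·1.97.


SRM = 1.4922·17.8^0.6859 = 10.7520
EBC = 10.7520·1.97

21.1815 EBC


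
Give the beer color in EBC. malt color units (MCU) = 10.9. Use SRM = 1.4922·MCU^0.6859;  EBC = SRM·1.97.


SRM = 1.4922·10.9^0.6859 = 7.6806
EBC = 7.6806·1.97

15.1309 EBC


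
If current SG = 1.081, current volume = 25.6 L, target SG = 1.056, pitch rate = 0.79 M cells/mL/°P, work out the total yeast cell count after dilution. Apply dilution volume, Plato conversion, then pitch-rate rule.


V_w = V·((SG_c−1)/(SG_t−1)−1);  °P = 259 − 259/SG_t;  cells = rate·(V+V_w)·°P
V_w = 25.6·((1.081−1)/(1.056−1)−1) = 11.4286
V_final = 25.6 + 11.4286 = 37.0286
°P = 259 − 259/1.056 = 13.7348
cells = 0.79·37.0286·13.7348

401.7796 billion cells


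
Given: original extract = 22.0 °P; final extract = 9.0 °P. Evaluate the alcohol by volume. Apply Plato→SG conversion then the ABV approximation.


SG = 259/(259 − P);  ABV = (OG − FG)·131.25
OG = 259/(259 − 22.0) = 1.0928
FG = 259/(259 − 9.0) = 1.0360
ABV = (1.0928 − 1.0360)·131.25

7.4585 % ABV


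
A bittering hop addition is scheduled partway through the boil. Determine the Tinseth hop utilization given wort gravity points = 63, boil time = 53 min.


U = 1.65·0.000125^(GP/1000) · (1 − e^(−0.04·t))/4.15
bigness = 1.65·0.000125^(63/1000) = 0.9367
boil_factor = (1 − e^(−0.04·53))/4.15 = 0.2120
U = 0.9367 · 0.2120

0.1986


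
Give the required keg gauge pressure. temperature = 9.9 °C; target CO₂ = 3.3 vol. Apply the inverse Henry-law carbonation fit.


psi = vols/(0.01821 + 0.09011·e^(−0.04·T)) − 14.695
psi = 3.3/(0.01821 + 0.09011·e^(−0.04·9.9)) − 14.695

27.1542 psi


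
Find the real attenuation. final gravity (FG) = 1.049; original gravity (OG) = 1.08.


AA = (OG−FG)/(OG−1)·100;  RA = AA·0.8192
AA = (1.08 − 1.049)/(1.08 − 1)·100 = 38.7500
RA = 38.7500·0.8192

31.7440 %


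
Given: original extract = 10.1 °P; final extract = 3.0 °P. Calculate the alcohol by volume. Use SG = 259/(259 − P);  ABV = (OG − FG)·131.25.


OG = 259/(259 − 10.1) = 1.0406
FG = 259/(259 − 3.0) = 1.0117
ABV = (1.0406 − 1.0117)·131.25

3.7878 % ABV


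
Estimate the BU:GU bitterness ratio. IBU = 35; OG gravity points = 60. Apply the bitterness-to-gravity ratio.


BU:GU = IBU / OG_points
BU:GU = 35 / 60

0.5833


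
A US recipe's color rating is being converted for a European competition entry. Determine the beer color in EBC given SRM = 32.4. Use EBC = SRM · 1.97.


EBC = 32.4 · 1.97

63.8280 EBC


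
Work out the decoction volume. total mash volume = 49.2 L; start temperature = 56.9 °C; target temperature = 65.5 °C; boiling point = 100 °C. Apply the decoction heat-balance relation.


V_dec = V_total·(T_target − T_start)/(T_boil − T_start)
V_dec = 49.2·(65.5 − 56.9)/(100 − 56.9)

9.8172 L


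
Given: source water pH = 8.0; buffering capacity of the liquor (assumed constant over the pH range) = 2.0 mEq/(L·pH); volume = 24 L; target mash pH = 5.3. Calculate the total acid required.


acid = buffering capacity · (pH_source − pH_target) · V
acid = 2.0 · (8.0 − 5.3) · 24

129.6000 mEq


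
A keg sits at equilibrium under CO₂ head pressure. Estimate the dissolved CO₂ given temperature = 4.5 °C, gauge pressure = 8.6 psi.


vols = (P + 14.695)·(0.01821 + 0.09011·e^(−0.04·T))
vols = (8.6 + 14.695)·(0.01821 + 0.09011·e^(−0.04·4.5))

2.1775 volumes


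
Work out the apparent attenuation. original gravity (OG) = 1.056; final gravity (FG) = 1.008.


AA = (OG − FG)/(OG − 1) · 100
AA = (1.056 − 1.008)/(1.056 − 1) · 100

85.7143 %


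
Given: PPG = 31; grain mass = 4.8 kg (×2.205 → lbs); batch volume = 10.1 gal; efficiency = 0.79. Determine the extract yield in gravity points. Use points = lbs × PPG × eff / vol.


lbs = 4.8 × 2.205 = 10.5840
points = 10.5840 × 31 × 0.79 / 10.1

25.6636 points


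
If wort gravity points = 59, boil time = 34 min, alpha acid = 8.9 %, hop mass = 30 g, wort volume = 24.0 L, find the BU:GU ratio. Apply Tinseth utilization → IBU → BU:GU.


U = 1.65·0.000125^(GP/1000)·(1−e^(−0.04t))/4.15;  IBU = (α/100)·m·U·1000/V;  BU:GU = IBU/GP
U = 1.65·0.000125^(59/1000)·(1−e^(−0.04·34))/4.15 = 0.1739
IBU = (8.9/100)·30·0.1739·1000/24.0 = 19.3482
BU:GU = 19.3482/59

0.3279


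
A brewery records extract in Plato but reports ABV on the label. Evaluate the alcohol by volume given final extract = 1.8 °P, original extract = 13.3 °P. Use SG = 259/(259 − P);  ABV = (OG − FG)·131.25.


OG = 259/(259 − 13.3) = 1.0541
FG = 259/(259 − 1.8) = 1.0070
ABV = (1.0541 − 1.0070)·131.25

6.1862 % ABV


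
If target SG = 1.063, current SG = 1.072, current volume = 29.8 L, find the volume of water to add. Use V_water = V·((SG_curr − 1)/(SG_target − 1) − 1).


V_water = 29.8·((1.072 − 1)/(1.063 − 1) − 1)

4.2571 L


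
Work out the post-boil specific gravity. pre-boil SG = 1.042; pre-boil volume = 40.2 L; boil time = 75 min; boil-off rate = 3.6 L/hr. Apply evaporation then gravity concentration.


V_post = V_pre − rate·(t/60);  SG_post = 1 + (SG_pre−1)·V_pre/V_post
V_post = 40.2 − 3.6·(75/60) = 35.7000
SG_post = 1 + (1.042 − 1)·40.2/35.7000

1.0473


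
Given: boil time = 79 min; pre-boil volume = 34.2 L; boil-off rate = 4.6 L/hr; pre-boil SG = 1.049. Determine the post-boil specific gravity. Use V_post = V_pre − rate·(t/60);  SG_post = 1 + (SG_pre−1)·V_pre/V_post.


V_post = 34.2 − 4.6·(79/60) = 28.1433
SG_post = 1 + (1.049 − 1)·34.2/28.1433

1.0595


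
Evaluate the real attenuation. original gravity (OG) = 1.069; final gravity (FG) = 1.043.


AA = (OG−FG)/(OG−1)·100;  RA = AA·0.8192
AA = (1.069 − 1.043)/(1.069 − 1)·100 = 37.6812
RA = 37.6812·0.8192

30.8684 %


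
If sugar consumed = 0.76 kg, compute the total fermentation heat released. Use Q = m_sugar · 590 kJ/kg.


Q = 0.76 · 590

448.4000 kJ


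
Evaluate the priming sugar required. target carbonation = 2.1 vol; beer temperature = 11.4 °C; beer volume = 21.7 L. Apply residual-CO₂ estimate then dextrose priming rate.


residual = 14.695·(0.01821 + 0.09011·e^(−0.04·T));  sugar = (target − residual)·4.0·V
residual = 14.695·(0.01821 + 0.09011·e^(−0.04·11.4)) = 1.1069
sugar = (2.1 − 1.1069)·4.0·21.7

86.2036 g


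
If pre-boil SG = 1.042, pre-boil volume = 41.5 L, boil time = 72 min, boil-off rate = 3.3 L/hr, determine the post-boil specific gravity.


V_post = V_pre − rate·(t/60);  SG_post = 1 + (SG_pre−1)·V_pre/V_post
V_post = 41.5 − 3.3·(72/60) = 37.5400
SG_post = 1 + (1.042 − 1)·41.5/37.5400

1.0464


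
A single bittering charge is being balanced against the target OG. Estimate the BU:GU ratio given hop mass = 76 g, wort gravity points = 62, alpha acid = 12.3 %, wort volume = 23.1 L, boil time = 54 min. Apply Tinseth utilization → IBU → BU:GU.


U = 1.65·0.000125^(GP/1000)·(1−e^(−0.04t))/4.15;  IBU = (α/100)·m·U·1000/V;  BU:GU = IBU/GP
U = 1.65·0.000125^(62/1000)·(1−e^(−0.04·54))/4.15 = 0.2015
IBU = (12.3/100)·76·0.2015·1000/23.1 = 81.5332
BU:GU = 81.5332/62

1.3151


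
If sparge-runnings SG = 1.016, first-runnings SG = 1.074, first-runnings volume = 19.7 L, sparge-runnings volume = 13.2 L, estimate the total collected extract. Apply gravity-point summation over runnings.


total = Σ (SG_i − 1)·1000·V_i
first = (1.074 − 1)·1000·19.7 = 1457.8000
sparge = (1.016 − 1)·1000·13.2 = 211.2000
total = 1457.8000 + 211.2000

1669.0000 gravity·L


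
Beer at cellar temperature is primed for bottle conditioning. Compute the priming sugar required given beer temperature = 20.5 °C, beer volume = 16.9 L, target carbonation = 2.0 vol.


residual = 14.695·(0.01821 + 0.09011·e^(−0.04·T));  sugar = (target − residual)·4.0·V
residual = 14.695·(0.01821 + 0.09011·e^(−0.04·20.5)) = 0.8508
sugar = (2.0 − 0.8508)·4.0·16.9

77.6859 g


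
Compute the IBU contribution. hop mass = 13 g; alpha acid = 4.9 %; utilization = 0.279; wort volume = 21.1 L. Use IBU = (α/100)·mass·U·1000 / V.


IBU = (4.9/100)·13·0.279·1000 / 21.1

8.4229 IBU


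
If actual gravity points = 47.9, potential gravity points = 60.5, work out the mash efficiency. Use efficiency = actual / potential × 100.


efficiency = 47.9 / 60.5 × 100

79.1736 %


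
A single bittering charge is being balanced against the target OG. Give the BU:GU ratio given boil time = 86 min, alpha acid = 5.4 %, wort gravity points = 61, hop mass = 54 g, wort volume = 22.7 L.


U = 1.65·0.000125^(GP/1000)·(1−e^(−0.04t))/4.15;  IBU = (α/100)·m·U·1000/V;  BU:GU = IBU/GP
U = 1.65·0.000125^(61/1000)·(1−e^(−0.04·86))/4.15 = 0.2224
IBU = (5.4/100)·54·0.2224·1000/22.7 = 28.5730
BU:GU = 28.5730/61

0.4684


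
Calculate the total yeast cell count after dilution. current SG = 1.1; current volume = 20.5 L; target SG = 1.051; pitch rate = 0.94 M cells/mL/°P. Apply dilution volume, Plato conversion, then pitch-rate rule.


V_w = V·((SG_c−1)/(SG_t−1)−1);  °P = 259 − 259/SG_t;  cells = rate·(V+V_w)·°P
V_w = 20.5·((1.1−1)/(1.051−1)−1) = 19.6961
V_final = 20.5 + 19.6961 = 40.1961
°P = 259 − 259/1.051 = 12.5680
cells = 0.94·40.1961·12.5680

474.8744 billion cells


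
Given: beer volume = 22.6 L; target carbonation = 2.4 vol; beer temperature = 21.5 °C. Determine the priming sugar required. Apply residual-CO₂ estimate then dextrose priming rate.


residual = 14.695·(0.01821 + 0.09011·e^(−0.04·T));  sugar = (target − residual)·4.0·V
residual = 14.695·(0.01821 + 0.09011·e^(−0.04·21.5)) = 0.8279
sugar = (2.4 − 0.8279)·4.0·22.6

142.1149 g


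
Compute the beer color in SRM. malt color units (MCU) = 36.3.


SRM = 1.4922 · MCU^0.6859
SRM = 1.4922 · 36.3^0.6859

17.5294 SRM


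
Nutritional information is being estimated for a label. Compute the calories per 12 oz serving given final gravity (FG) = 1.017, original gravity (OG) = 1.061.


ABW = (OG−FG)·131.25·0.79/FG;  °P = 259 − 259/SG (for OG→OE and FG→AE);  RE = 0.1808·OE + 0.8192·AE;  Cal = (6.9·ABW + 4·(RE−0.1))·FG·3.55
ABW = (1.061 − 1.017)·131.25·0.79/1.017 = 4.4860
OE = 259 − 259/1.061 = 14.8907 °P
AE = 259 − 259/1.017 = 4.3294 °P
RE = 0.1808·14.8907 + 0.8192·4.3294 = 6.2389 °P
Cal = (6.9·4.4860 + 4·(6.2389−0.1))·1.017·3.55

200.4063 kcal


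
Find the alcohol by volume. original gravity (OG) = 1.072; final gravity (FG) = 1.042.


ABV = (OG − FG) · 131.25
ABV = (1.072 − 1.042) · 131.25

3.9375 % ABV


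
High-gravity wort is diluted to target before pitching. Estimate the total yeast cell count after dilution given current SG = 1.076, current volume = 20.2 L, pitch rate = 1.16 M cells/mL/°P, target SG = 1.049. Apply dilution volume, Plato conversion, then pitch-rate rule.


V_w = V·((SG_c−1)/(SG_t−1)−1);  °P = 259 − 259/SG_t;  cells = rate·(V+V_w)·°P
V_w = 20.2·((1.076−1)/(1.049−1)−1) = 11.1306
V_final = 20.2 + 11.1306 = 31.3306
°P = 259 − 259/1.049 = 12.0982
cells = 1.16·31.3306·12.0982

439.6906 billion cells


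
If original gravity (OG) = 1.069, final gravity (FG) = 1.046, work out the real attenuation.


AA = (OG−FG)/(OG−1)·100;  RA = AA·0.8192
AA = (1.069 − 1.046)/(1.069 − 1)·100 = 33.3333
RA = 33.3333·0.8192

27.3067 %


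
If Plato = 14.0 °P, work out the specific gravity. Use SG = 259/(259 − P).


SG = 259/(259 − 14.0)

1.0571


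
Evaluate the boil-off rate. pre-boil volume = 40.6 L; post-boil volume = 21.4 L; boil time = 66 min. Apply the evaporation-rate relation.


rate = (V_pre − V_post) / (t_min/60)
rate = (40.6 − 21.4) / (66/60)

17.4545 L/hr


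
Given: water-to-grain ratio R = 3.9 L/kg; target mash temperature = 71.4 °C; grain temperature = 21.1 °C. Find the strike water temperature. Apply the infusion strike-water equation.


T_strike = (0.41/R)·(T_mash − T_grain) + T_mash
T_strike = (0.41/3.9)·(71.4 − 21.1) + 71.4

76.6879 °C


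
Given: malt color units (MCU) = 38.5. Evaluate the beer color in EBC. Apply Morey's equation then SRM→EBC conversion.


SRM = 1.4922·MCU^0.6859;  EBC = SRM·1.97
SRM = 1.4922·38.5^0.6859 = 18.2513
EBC = 18.2513·1.97

35.9551 EBC


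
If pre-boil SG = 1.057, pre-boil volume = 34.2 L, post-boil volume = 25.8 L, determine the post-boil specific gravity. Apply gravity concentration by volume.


SG_post = 1 + (SG_pre − 1)·V_pre/V_post
pts_pre = (1.057 − 1)·1000 = 57.0000
pts_post = 57.0000·34.2/25.8 = 75.5581
SG_post = 1 + 75.5581/1000

1.0756


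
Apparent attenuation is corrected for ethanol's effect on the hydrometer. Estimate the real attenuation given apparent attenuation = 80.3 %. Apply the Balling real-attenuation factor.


RA = AA · 0.8192
RA = 80.3 · 0.8192

65.7818 %


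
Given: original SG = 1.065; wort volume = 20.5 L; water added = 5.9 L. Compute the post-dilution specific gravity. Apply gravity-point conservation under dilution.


SG_new = 1 + (SG_old − 1)·V_old/(V_old + V_water)
pts = (1.065 − 1)·1000·20.5/(20.5 + 5.9) = 50.4735
SG_new = 1 + 50.4735/1000

1.0505


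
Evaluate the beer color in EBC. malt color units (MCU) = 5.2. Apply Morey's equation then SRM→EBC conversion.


SRM = 1.4922·MCU^0.6859;  EBC = SRM·1.97
SRM = 1.4922·5.2^0.6859 = 4.6231
EBC = 4.6231·1.97

9.1075 EBC


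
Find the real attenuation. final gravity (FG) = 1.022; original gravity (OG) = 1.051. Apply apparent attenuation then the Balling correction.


AA = (OG−FG)/(OG−1)·100;  RA = AA·0.8192
AA = (1.051 − 1.022)/(1.051 − 1)·100 = 56.8627
RA = 56.8627·0.8192

46.5820 %


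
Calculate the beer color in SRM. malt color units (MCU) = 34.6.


SRM = 1.4922 · MCU^0.6859
SRM = 1.4922 · 34.6^0.6859

16.9621 SRM


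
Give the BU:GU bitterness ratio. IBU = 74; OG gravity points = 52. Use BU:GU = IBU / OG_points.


BU:GU = 74 / 52

1.4231


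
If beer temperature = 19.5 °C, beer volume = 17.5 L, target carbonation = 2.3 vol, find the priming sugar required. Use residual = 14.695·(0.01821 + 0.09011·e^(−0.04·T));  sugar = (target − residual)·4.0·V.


residual = 14.695·(0.01821 + 0.09011·e^(−0.04·19.5)) = 0.8746
sugar = (2.3 − 0.8746)·4.0·17.5

99.7779 g


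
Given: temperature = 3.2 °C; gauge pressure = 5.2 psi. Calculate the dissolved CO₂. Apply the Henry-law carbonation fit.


vols = (P + 14.695)·(0.01821 + 0.09011·e^(−0.04·T))
vols = (5.2 + 14.695)·(0.01821 + 0.09011·e^(−0.04·3.2))

1.9396 volumes


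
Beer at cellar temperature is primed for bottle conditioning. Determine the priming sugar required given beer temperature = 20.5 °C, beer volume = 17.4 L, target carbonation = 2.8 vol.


residual = 14.695·(0.01821 + 0.09011·e^(−0.04·T));  sugar = (target − residual)·4.0·V
residual = 14.695·(0.01821 + 0.09011·e^(−0.04·20.5)) = 0.8508
sugar = (2.8 − 0.8508)·4.0·17.4

135.6643 g


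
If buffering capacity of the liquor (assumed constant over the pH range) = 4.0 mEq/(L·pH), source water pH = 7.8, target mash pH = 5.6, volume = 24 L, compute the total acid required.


acid = buffering capacity · (pH_source − pH_target) · V
acid = 4.0 · (7.8 − 5.6) · 24

211.2000 mEq


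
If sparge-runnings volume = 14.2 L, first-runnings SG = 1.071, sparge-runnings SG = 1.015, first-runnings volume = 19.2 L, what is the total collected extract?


total = Σ (SG_i − 1)·1000·V_i
first = (1.071 − 1)·1000·19.2 = 1363.2000
sparge = (1.015 − 1)·1000·14.2 = 213.0000
total = 1363.2000 + 213.0000

1576.2000 gravity·L


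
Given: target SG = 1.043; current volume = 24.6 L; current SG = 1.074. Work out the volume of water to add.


V_water = V·((SG_curr − 1)/(SG_target − 1) − 1)
V_water = 24.6·((1.074 − 1)/(1.043 − 1) − 1)

17.7349 L


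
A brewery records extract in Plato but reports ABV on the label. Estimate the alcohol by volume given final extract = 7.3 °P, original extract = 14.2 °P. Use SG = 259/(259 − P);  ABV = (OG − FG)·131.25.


OG = 259/(259 − 14.2) = 1.0580
FG = 259/(259 − 7.3) = 1.0290
ABV = (1.0580 − 1.0290)·131.25

3.8067 % ABV
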